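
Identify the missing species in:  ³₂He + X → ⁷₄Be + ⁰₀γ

Conserve mass number: 3 + A = 7 + 0, so A = 4.
Conserve atomic number: 2 + Z = 4 + 0, so Z = 2.
A = 4 and Z = 2 is ⁴₂He — an alpha particle.

alpha particle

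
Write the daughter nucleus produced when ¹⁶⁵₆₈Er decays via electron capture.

Ho-165

Electron capture: mass number changes by +0, atomic number by -1.
A: 165 = 165; Z: 68 − 1 = 67.
Z = 67 is holmium, so the daughter is ¹⁶⁵₆₇Ho.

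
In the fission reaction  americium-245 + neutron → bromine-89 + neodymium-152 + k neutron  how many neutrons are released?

Conserve mass number: 246 = 89 + 152 + k, so k = 246 − 241 = 5.
Check atomic number: 95 = 35 + 60 + 0 = 95. ✓

5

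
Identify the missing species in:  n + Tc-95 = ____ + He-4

Conserve mass number: 1 + 95 = A + 4, so A = 92.
Conserve atomic number: 0 + 43 = Z + 2, so Z = 41.
Z = 41 is niobium, so the species is Nb-92.

Nb-92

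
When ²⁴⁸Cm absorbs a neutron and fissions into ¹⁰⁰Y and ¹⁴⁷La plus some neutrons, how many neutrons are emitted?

2

Conserve mass number: 249 = 100 + 147 + k, so k = 249 − 247 = 2.
Check atomic number: 96 = 39 + 57 + 0 = 96. ✓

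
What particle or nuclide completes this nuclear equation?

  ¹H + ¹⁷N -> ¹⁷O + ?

neutron

Conserve mass number: 1 + 17 = 17 + A, so A = 1.
Conserve atomic number: 1 + 7 = 8 + Z, so Z = 0.
A = 1 and Z = 0 is ¹n — a neutron.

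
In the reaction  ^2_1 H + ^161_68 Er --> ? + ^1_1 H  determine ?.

Er-162

Conserve mass number: 2 + 161 = A + 1, so A = 162.
Conserve atomic number: 1 + 68 = Z + 1, so Z = 68.
Z = 68 is erbium, so the species is ^162_68 Er.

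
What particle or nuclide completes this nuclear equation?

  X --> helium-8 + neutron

Conserve mass number: A = 8 + 1, so A = 9.
Conserve atomic number: Z = 2 + 0, so Z = 2.
Z = 2 is helium, so the species is helium-9.

He-9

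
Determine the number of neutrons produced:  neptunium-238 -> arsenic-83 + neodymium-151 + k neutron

4

Conserve mass number: 238 = 83 + 151 + k, so k = 238 − 234 = 4.
Check atomic number: 93 = 33 + 60 + 0 = 93. ✓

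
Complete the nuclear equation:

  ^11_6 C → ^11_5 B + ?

Conserve mass number: 11 = 11 + A, so A = 0.
Conserve atomic number: 6 = 5 + Z, so Z = 1.
A = 0 and Z = 1 is ^0_1 e — a positron.

positron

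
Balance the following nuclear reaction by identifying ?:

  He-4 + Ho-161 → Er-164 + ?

Conserve mass number: 4 + 161 = 164 + A, so A = 1.
Conserve atomic number: 2 + 67 = 68 + Z, so Z = 1.
A = 1 and Z = 1 is H-1 — a proton.

proton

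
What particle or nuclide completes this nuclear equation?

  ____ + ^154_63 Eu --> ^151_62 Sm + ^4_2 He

Conserve mass number: A + 154 = 151 + 4, so A = 1.
Conserve atomic number: Z + 63 = 62 + 2, so Z = 1.
A = 1 and Z = 1 is ^1_1 H — a proton.

proton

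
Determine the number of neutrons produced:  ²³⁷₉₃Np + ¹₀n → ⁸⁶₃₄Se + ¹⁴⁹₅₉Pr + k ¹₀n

Conserve mass number: 238 = 86 + 149 + k, so k = 238 − 235 = 3.
Check atomic number: 93 = 34 + 59 + 0 = 93. ✓

3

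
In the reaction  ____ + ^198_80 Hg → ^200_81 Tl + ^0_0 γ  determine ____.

deuteron

Conserve mass number: A + 198 = 200 + 0, so A = 2.
Conserve atomic number: Z + 80 = 81 + 0, so Z = 1.
A = 2 and Z = 1 is ^2_1 H — a deuteron.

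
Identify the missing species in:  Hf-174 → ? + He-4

Conserve mass number: 174 = A + 4, so A = 170.
Conserve atomic number: 72 = Z + 2, so Z = 70.
Z = 70 is ytterbium, so the species is Yb-170.

Yb-170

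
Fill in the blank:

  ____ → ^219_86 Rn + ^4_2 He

Conserve mass number: A = 219 + 4, so A = 223.
Conserve atomic number: Z = 86 + 2, so Z = 88.
Z = 88 is radium, so the species is ^223_88 Ra.

Ra-223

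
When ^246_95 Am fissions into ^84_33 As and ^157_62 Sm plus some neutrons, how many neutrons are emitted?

Conserve mass number: 246 = 84 + 157 + k, so k = 246 − 241 = 5.
Check atomic number: 95 = 33 + 62 + 0 = 95. ✓

5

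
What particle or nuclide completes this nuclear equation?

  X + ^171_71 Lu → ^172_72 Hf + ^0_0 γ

proton

Conserve mass number: A + 171 = 172 + 0, so A = 1.
Conserve atomic number: Z + 71 = 72 + 0, so Z = 1.
A = 1 and Z = 1 is ^1_1 H — a proton.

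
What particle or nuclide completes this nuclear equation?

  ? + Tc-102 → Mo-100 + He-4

Conserve mass number: A + 102 = 100 + 4, so A = 2.
Conserve atomic number: Z + 43 = 42 + 2, so Z = 1.
A = 2 and Z = 1 is H-2 — a deuteron.

deuteron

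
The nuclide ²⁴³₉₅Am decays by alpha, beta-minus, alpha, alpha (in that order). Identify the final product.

Start: (A, Z) = (243, 95).
After α: (239, 93).
After β⁻: (239, 94).
After α: (235, 92).
After α: (231, 90).
Z = 90 is thorium.

Th-231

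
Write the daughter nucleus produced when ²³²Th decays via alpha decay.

Alpha decay: mass number changes by -4, atomic number by -2.
A: 232 − 4 = 228; Z: 90 − 2 = 88.
Z = 88 is radium, so the daughter is ²²⁸Ra.

Ra-228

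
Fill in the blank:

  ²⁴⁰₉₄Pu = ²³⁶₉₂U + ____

Conserve mass number: 240 = 236 + A, so A = 4.
Conserve atomic number: 94 = 92 + Z, so Z = 2.
A = 4 and Z = 2 is ⁴₂He — an alpha particle.

alpha particle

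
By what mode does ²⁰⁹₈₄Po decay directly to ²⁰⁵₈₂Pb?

alpha decay

ΔA = 205 − 209 = -4; ΔZ = 82 − 84 = -2.
A drops by 4 and Z drops by 2 — the signature of alpha emission.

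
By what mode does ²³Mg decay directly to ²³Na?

beta-plus decay or electron capture

ΔA = 23 − 23 = 0; ΔZ = 11 − 12 = -1.
A is unchanged and Z drops by 1 — a proton has become a neutron (β⁺ emission or electron capture).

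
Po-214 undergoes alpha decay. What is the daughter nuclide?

Alpha decay: mass number changes by -4, atomic number by -2.
A: 214 − 4 = 210; Z: 84 − 2 = 82.
Z = 82 is lead, so the daughter is Pb-210.

Pb-210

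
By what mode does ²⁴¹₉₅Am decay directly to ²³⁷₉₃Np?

ΔA = 237 − 241 = -4; ΔZ = 93 − 95 = -2.
A drops by 4 and Z drops by 2 — the signature of alpha emission.

alpha decay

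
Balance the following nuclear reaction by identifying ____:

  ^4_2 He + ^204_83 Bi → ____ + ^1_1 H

Conserve mass number: 4 + 204 = A + 1, so A = 207.
Conserve atomic number: 2 + 83 = Z + 1, so Z = 84.
Z = 84 is polonium, so the species is ^207_84 Po.

Po-207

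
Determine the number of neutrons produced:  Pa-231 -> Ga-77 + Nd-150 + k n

4

Conserve mass number: 231 = 77 + 150 + k, so k = 231 − 227 = 4.
Check atomic number: 91 = 31 + 60 + 0 = 91. ✓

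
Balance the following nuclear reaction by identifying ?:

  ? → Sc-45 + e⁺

Conserve mass number: A = 45 + 0, so A = 45.
Conserve atomic number: Z = 21 + 1, so Z = 22.
Z = 22 is titanium, so the species is Ti-45.

Ti-45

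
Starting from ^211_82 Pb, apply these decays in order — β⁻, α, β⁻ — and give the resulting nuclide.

Pb-207

Start: (A, Z) = (211, 82).
After β⁻: (211, 83).
After α: (207, 81).
After β⁻: (207, 82).
Z = 82 is lead.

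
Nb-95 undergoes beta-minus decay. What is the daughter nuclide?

Mo-95

Beta-minus decay: mass number changes by +0, atomic number by +1.
A: 95 = 95; Z: 41 + 1 = 42.
Z = 42 is molybdenum, so the daughter is Mo-95.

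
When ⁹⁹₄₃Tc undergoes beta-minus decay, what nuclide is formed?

Ru-99

Beta-minus decay: mass number changes by +0, atomic number by +1.
A: 99 = 99; Z: 43 + 1 = 44.
Z = 44 is ruthenium, so the daughter is ⁹⁹₄₄Ru.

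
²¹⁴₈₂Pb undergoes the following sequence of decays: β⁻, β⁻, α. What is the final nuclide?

Start: (A, Z) = (214, 82).
After β⁻: (214, 83).
After β⁻: (214, 84).
After α: (210, 82).
Z = 82 is lead.

Pb-210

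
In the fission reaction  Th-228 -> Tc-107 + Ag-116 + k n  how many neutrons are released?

Conserve mass number: 228 = 107 + 116 + k, so k = 228 − 223 = 5.
Check atomic number: 90 = 43 + 47 + 0 = 90. ✓

5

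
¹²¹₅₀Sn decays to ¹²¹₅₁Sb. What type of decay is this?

ΔA = 121 − 121 = 0; ΔZ = 51 − 50 = +1.
A is unchanged and Z rises by 1 — a neutron has become a proton (β⁻ decay).

beta-minus decay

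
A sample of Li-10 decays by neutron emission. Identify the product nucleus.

Neutron emission: mass number changes by -1, atomic number by +0.
A: 10 − 1 = 9; Z: 3 = 3.
Z = 3 is lithium, so the daughter is Li-9.

Li-9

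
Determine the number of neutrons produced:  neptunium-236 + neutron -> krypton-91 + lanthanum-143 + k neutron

3

Conserve mass number: 237 = 91 + 143 + k, so k = 237 − 234 = 3.
Check atomic number: 93 = 36 + 57 + 0 = 93. ✓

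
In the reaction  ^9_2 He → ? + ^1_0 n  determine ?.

Conserve mass number: 9 = A + 1, so A = 8.
Conserve atomic number: 2 = Z + 0, so Z = 2.
Z = 2 is helium, so the species is ^8_2 He.

He-8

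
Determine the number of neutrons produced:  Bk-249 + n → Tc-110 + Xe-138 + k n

Conserve mass number: 250 = 110 + 138 + k, so k = 250 − 248 = 2.
Check atomic number: 97 = 43 + 54 + 0 = 97. ✓

2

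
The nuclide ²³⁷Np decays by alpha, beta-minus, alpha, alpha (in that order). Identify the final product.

Start: (A, Z) = (237, 93).
After α: (233, 91).
After β⁻: (233, 92).
After α: (229, 90).
After α: (225, 88).
Z = 88 is radium.

Ra-225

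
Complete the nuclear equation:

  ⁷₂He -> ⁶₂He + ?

Conserve mass number: 7 = 6 + A, so A = 1.
Conserve atomic number: 2 = 2 + Z, so Z = 0.
A = 1 and Z = 0 is ¹₀n — a neutron.

neutron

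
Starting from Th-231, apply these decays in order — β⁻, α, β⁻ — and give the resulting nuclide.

Start: (A, Z) = (231, 90).
After β⁻: (231, 91).
After α: (227, 89).
After β⁻: (227, 90).
Z = 90 is thorium.

Th-227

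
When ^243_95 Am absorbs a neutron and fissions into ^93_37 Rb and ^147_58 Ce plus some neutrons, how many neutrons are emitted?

4

Conserve mass number: 244 = 93 + 147 + k, so k = 244 − 240 = 4.
Check atomic number: 95 = 37 + 58 + 0 = 95. ✓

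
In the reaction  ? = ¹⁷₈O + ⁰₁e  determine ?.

Conserve mass number: A = 17 + 0, so A = 17.
Conserve atomic number: Z = 8 + 1, so Z = 9.
Z = 9 is fluorine, so the species is ¹⁷₉F.

F-17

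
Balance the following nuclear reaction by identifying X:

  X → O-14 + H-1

Conserve mass number: A = 14 + 1, so A = 15.
Conserve atomic number: Z = 8 + 1, so Z = 9.
Z = 9 is fluorine, so the species is F-15.

F-15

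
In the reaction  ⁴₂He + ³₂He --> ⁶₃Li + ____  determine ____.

Conserve mass number: 4 + 3 = 6 + A, so A = 1.
Conserve atomic number: 2 + 2 = 3 + Z, so Z = 1.
A = 1 and Z = 1 is ¹₁H — a proton.

proton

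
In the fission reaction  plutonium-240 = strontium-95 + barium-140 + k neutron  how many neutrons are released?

5

Conserve mass number: 240 = 95 + 140 + k, so k = 240 − 235 = 5.
Check atomic number: 94 = 38 + 56 + 0 = 94. ✓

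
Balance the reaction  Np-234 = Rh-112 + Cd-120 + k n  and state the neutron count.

Conserve mass number: 234 = 112 + 120 + k, so k = 234 − 232 = 2.
Check atomic number: 93 = 45 + 48 + 0 = 93. ✓

2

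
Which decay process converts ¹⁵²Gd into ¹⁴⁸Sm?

alpha decay

ΔA = 148 − 152 = -4; ΔZ = 62 − 64 = -2.
A drops by 4 and Z drops by 2 — the signature of alpha emission.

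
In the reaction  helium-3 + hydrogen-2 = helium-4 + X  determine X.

Conserve mass number: 3 + 2 = 4 + A, so A = 1.
Conserve atomic number: 2 + 1 = 2 + Z, so Z = 1.
A = 1 and Z = 1 is hydrogen-1 — a proton.

proton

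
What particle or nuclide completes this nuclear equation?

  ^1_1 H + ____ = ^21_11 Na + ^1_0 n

Conserve mass number: 1 + A = 21 + 1, so A = 21.
Conserve atomic number: 1 + Z = 11 + 0, so Z = 10.
Z = 10 is neon, so the species is ^21_10 Ne.

Ne-21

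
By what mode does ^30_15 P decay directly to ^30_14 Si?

ΔA = 30 − 30 = 0; ΔZ = 14 − 15 = -1.
A is unchanged and Z drops by 1 — a proton has become a neutron (β⁺ emission or electron capture).

beta-plus decay or electron capture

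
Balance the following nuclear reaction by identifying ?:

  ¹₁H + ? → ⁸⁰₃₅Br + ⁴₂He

Conserve mass number: 1 + A = 80 + 4, so A = 83.
Conserve atomic number: 1 + Z = 35 + 2, so Z = 36.
Z = 36 is krypton, so the species is ⁸³₃₆Kr.

Kr-83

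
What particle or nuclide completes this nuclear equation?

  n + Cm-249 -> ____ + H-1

Am-249

Conserve mass number: 1 + 249 = A + 1, so A = 249.
Conserve atomic number: 0 + 96 = Z + 1, so Z = 95.
Z = 95 is americium, so the species is Am-249.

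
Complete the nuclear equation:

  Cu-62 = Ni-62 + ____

positron

Conserve mass number: 62 = 62 + A, so A = 0.
Conserve atomic number: 29 = 28 + Z, so Z = 1.
A = 0 and Z = 1 is e⁺ — a positron.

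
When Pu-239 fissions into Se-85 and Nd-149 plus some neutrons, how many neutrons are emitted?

Conserve mass number: 239 = 85 + 149 + k, so k = 239 − 234 = 5.
Check atomic number: 94 = 34 + 60 + 0 = 94. ✓

5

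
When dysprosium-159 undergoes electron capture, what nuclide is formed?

Tb-159

Electron capture: mass number changes by +0, atomic number by -1.
A: 159 = 159; Z: 66 − 1 = 65.
Z = 65 is terbium, so the daughter is terbium-159.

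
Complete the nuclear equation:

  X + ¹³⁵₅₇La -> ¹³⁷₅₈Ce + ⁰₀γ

deuteron

Conserve mass number: A + 135 = 137 + 0, so A = 2.
Conserve atomic number: Z + 57 = 58 + 0, so Z = 1.
A = 2 and Z = 1 is ²₁H — a deuteron.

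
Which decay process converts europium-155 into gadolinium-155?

ΔA = 155 − 155 = 0; ΔZ = 64 − 63 = +1.
A is unchanged and Z rises by 1 — a neutron has become a proton (β⁻ decay).

beta-minus decay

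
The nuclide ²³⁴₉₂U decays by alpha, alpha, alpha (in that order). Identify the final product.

Start: (A, Z) = (234, 92).
After α: (230, 90).
After α: (226, 88).
After α: (222, 86).
Z = 86 is radon.

Rn-222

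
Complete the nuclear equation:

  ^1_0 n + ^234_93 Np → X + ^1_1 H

Conserve mass number: 1 + 234 = A + 1, so A = 234.
Conserve atomic number: 0 + 93 = Z + 1, so Z = 92.
Z = 92 is uranium, so the species is ^234_92 U.

U-234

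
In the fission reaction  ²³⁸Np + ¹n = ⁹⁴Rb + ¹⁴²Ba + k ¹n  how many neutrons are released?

Conserve mass number: 239 = 94 + 142 + k, so k = 239 − 236 = 3.
Check atomic number: 93 = 37 + 56 + 0 = 93. ✓

3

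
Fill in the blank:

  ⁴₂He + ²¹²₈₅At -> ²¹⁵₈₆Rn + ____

Conserve mass number: 4 + 212 = 215 + A, so A = 1.
Conserve atomic number: 2 + 85 = 86 + Z, so Z = 1.
A = 1 and Z = 1 is ¹₁H — a proton.

proton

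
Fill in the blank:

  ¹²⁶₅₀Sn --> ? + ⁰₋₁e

Conserve mass number: 126 = A + 0, so A = 126.
Conserve atomic number: 50 = Z − 1, so Z = 51.
Z = 51 is antimony, so the species is ¹²⁶₅₁Sb.

Sb-126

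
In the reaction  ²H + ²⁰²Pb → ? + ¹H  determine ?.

Pb-203

Conserve mass number: 2 + 202 = A + 1, so A = 203.
Conserve atomic number: 1 + 82 = Z + 1, so Z = 82.
Z = 82 is lead, so the species is ²⁰³Pb.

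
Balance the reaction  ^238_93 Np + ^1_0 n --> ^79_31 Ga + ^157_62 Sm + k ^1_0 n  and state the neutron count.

Conserve mass number: 239 = 79 + 157 + k, so k = 239 − 236 = 3.
Check atomic number: 93 = 31 + 62 + 0 = 93. ✓

3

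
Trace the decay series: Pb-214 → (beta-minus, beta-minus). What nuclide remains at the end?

Start: (A, Z) = (214, 82).
After β⁻: (214, 83).
After β⁻: (214, 84).
Z = 84 is polonium.

Po-214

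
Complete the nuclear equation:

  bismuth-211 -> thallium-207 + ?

alpha particle

Conserve mass number: 211 = 207 + A, so A = 4.
Conserve atomic number: 83 = 81 + Z, so Z = 2.
A = 4 and Z = 2 is helium-4 — an alpha particle.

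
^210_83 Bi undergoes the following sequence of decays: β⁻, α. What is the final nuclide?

Start: (A, Z) = (210, 83).
After β⁻: (210, 84).
After α: (206, 82).
Z = 82 is lead.

Pb-206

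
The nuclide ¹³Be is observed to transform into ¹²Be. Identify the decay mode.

neutron emission

ΔA = 12 − 13 = -1; ΔZ = 4 − 4 = +0.
A drops by 1 with Z unchanged — a neutron was emitted.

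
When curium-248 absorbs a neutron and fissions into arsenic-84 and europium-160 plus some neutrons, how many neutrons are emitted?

Conserve mass number: 249 = 84 + 160 + k, so k = 249 − 244 = 5.
Check atomic number: 96 = 33 + 63 + 0 = 96. ✓

5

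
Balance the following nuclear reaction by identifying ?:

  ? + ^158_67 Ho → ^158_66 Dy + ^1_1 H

Conserve mass number: A + 158 = 158 + 1, so A = 1.
Conserve atomic number: Z + 67 = 66 + 1, so Z = 0.
A = 1 and Z = 0 is ^1_0 n — a neutron.

neutron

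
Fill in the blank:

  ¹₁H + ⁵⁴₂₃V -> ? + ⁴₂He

Ti-51

Conserve mass number: 1 + 54 = A + 4, so A = 51.
Conserve atomic number: 1 + 23 = Z + 2, so Z = 22.
Z = 22 is titanium, so the species is ⁵¹₂₂Ti.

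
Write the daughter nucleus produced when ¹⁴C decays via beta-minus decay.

Beta-minus decay: mass number changes by +0, atomic number by +1.
A: 14 = 14; Z: 6 + 1 = 7.
Z = 7 is nitrogen, so the daughter is ¹⁴N.

N-14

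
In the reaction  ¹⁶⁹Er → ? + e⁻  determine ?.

Conserve mass number: 169 = A + 0, so A = 169.
Conserve atomic number: 68 = Z − 1, so Z = 69.
Z = 69 is thulium, so the species is ¹⁶⁹Tm.

Tm-169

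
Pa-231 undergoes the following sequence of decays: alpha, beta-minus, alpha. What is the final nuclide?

Ra-223

Start: (A, Z) = (231, 91).
After α: (227, 89).
After β⁻: (227, 90).
After α: (223, 88).
Z = 88 is radium.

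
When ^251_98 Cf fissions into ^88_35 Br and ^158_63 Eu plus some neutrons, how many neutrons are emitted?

5

Conserve mass number: 251 = 88 + 158 + k, so k = 251 − 246 = 5.
Check atomic number: 98 = 35 + 63 + 0 = 98. ✓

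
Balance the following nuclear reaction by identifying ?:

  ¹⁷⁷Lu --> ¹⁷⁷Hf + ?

Conserve mass number: 177 = 177 + A, so A = 0.
Conserve atomic number: 71 = 72 + Z, so Z = -1.
A = 0 and Z = -1 is e⁻ — a beta-minus particle.

beta-minus particle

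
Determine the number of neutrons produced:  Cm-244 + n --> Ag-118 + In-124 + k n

3

Conserve mass number: 245 = 118 + 124 + k, so k = 245 − 242 = 3.
Check atomic number: 96 = 47 + 49 + 0 = 96. ✓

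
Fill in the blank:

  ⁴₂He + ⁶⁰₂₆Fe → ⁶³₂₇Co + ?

proton

Conserve mass number: 4 + 60 = 63 + A, so A = 1.
Conserve atomic number: 2 + 26 = 27 + Z, so Z = 1.
A = 1 and Z = 1 is ¹₁H — a proton.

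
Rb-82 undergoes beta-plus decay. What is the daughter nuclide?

Beta-plus decay: mass number changes by +0, atomic number by -1.
A: 82 = 82; Z: 37 − 1 = 36.
Z = 36 is krypton, so the daughter is Kr-82.

Kr-82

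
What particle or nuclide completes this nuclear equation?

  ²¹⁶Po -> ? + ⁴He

Pb-212

Conserve mass number: 216 = A + 4, so A = 212.
Conserve atomic number: 84 = Z + 2, so Z = 82.
Z = 82 is lead, so the species is ²¹²Pb.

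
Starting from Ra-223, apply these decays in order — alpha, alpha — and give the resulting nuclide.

Po-215

Start: (A, Z) = (223, 88).
After α: (219, 86).
After α: (215, 84).
Z = 84 is polonium.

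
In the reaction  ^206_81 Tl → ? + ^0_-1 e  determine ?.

Conserve mass number: 206 = A + 0, so A = 206.
Conserve atomic number: 81 = Z − 1, so Z = 82.
Z = 82 is lead, so the species is ^206_82 Pb.

Pb-206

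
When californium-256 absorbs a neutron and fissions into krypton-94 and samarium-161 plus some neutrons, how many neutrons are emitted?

2

Conserve mass number: 257 = 94 + 161 + k, so k = 257 − 255 = 2.
Check atomic number: 98 = 36 + 62 + 0 = 98. ✓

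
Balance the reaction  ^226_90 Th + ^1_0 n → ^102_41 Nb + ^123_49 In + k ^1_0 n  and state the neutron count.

Conserve mass number: 227 = 102 + 123 + k, so k = 227 − 225 = 2.
Check atomic number: 90 = 41 + 49 + 0 = 90. ✓

2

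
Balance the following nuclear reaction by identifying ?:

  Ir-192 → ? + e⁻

Pt-192

Conserve mass number: 192 = A + 0, so A = 192.
Conserve atomic number: 77 = Z − 1, so Z = 78.
Z = 78 is platinum, so the species is Pt-192.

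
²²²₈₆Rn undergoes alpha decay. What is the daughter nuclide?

Alpha decay: mass number changes by -4, atomic number by -2.
A: 222 − 4 = 218; Z: 86 − 2 = 84.
Z = 84 is polonium, so the daughter is ²¹⁸₈₄Po.

Po-218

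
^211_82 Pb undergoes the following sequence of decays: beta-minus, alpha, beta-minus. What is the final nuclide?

Start: (A, Z) = (211, 82).
After β⁻: (211, 83).
After α: (207, 81).
After β⁻: (207, 82).
Z = 82 is lead.

Pb-207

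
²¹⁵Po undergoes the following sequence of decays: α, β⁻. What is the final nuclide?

Bi-211

Start: (A, Z) = (215, 84).
After α: (211, 82).
After β⁻: (211, 83).
Z = 83 is bismuth.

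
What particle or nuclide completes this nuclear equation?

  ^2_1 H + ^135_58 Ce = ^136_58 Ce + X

Conserve mass number: 2 + 135 = 136 + A, so A = 1.
Conserve atomic number: 1 + 58 = 58 + Z, so Z = 1.
A = 1 and Z = 1 is ^1_1 H — a proton.

proton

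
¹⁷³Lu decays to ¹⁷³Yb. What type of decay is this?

ΔA = 173 − 173 = 0; ΔZ = 70 − 71 = -1.
A is unchanged and Z drops by 1 — a proton has become a neutron (β⁺ emission or electron capture).

beta-plus decay or electron capture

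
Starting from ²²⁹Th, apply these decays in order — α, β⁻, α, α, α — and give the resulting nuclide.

Start: (A, Z) = (229, 90).
After α: (225, 88).
After β⁻: (225, 89).
After α: (221, 87).
After α: (217, 85).
After α: (213, 83).
Z = 83 is bismuth.

Bi-213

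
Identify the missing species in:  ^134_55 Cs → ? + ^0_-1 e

Ba-134

Conserve mass number: 134 = A + 0, so A = 134.
Conserve atomic number: 55 = Z − 1, so Z = 56.
Z = 56 is barium, so the species is ^134_56 Ba.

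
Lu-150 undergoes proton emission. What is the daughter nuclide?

Yb-149

Proton emission: mass number changes by -1, atomic number by -1.
A: 150 − 1 = 149; Z: 71 − 1 = 70.
Z = 70 is ytterbium, so the daughter is Yb-149.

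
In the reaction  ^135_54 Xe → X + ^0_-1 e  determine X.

Conserve mass number: 135 = A + 0, so A = 135.
Conserve atomic number: 54 = Z − 1, so Z = 55.
Z = 55 is caesium, so the species is ^135_55 Cs.

Cs-135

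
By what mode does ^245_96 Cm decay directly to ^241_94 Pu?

ΔA = 241 − 245 = -4; ΔZ = 94 − 96 = -2.
A drops by 4 and Z drops by 2 — the signature of alpha emission.

alpha decay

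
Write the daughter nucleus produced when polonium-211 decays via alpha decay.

Pb-207

Alpha decay: mass number changes by -4, atomic number by -2.
A: 211 − 4 = 207; Z: 84 − 2 = 82.
Z = 82 is lead, so the daughter is lead-207.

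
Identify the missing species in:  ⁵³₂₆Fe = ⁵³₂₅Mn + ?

positron

Conserve mass number: 53 = 53 + A, so A = 0.
Conserve atomic number: 26 = 25 + Z, so Z = 1.
A = 0 and Z = 1 is ⁰₁e — a positron.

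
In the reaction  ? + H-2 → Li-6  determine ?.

Conserve mass number: A + 2 = 6, so A = 4.
Conserve atomic number: Z + 1 = 3, so Z = 2.
A = 4 and Z = 2 is He-4 — an alpha particle.

alpha particle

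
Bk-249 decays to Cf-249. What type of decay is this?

ΔA = 249 − 249 = 0; ΔZ = 98 − 97 = +1.
A is unchanged and Z rises by 1 — a neutron has become a proton (β⁻ decay).

beta-minus decay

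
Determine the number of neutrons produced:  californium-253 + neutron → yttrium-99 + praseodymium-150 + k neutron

Conserve mass number: 254 = 99 + 150 + k, so k = 254 − 249 = 5.
Check atomic number: 98 = 39 + 59 + 0 = 98. ✓

5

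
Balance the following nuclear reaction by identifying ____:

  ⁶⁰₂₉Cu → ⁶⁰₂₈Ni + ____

Conserve mass number: 60 = 60 + A, so A = 0.
Conserve atomic number: 29 = 28 + Z, so Z = 1.
A = 0 and Z = 1 is ⁰₁e — a positron.

positron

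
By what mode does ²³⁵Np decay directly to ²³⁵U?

beta-plus decay or electron capture

ΔA = 235 − 235 = 0; ΔZ = 92 − 93 = -1.
A is unchanged and Z drops by 1 — a proton has become a neutron (β⁺ emission or electron capture).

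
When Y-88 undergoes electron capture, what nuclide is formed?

Electron capture: mass number changes by +0, atomic number by -1.
A: 88 = 88; Z: 39 − 1 = 38.
Z = 38 is strontium, so the daughter is Sr-88.

Sr-88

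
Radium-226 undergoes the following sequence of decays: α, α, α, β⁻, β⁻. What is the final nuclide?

Po-214

Start: (A, Z) = (226, 88).
After α: (222, 86).
After α: (218, 84).
After α: (214, 82).
After β⁻: (214, 83).
After β⁻: (214, 84).
Z = 84 is polonium.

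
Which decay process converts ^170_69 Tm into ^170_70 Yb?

ΔA = 170 − 170 = 0; ΔZ = 70 − 69 = +1.
A is unchanged and Z rises by 1 — a neutron has become a proton (β⁻ decay).

beta-minus decay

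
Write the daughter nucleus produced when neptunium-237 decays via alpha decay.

Alpha decay: mass number changes by -4, atomic number by -2.
A: 237 − 4 = 233; Z: 93 − 2 = 91.
Z = 91 is protactinium, so the daughter is protactinium-233.

Pa-233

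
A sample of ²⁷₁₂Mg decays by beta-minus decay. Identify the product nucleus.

Beta-minus decay: mass number changes by +0, atomic number by +1.
A: 27 = 27; Z: 12 + 1 = 13.
Z = 13 is aluminium, so the daughter is ²⁷₁₃Al.

Al-27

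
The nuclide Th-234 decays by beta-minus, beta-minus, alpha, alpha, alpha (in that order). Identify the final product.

Start: (A, Z) = (234, 90).
After β⁻: (234, 91).
After β⁻: (234, 92).
After α: (230, 90).
After α: (226, 88).
After α: (222, 86).
Z = 86 is radon.

Rn-222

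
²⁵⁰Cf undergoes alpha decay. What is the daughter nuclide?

Alpha decay: mass number changes by -4, atomic number by -2.
A: 250 − 4 = 246; Z: 98 − 2 = 96.
Z = 96 is curium, so the daughter is ²⁴⁶Cm.

Cm-246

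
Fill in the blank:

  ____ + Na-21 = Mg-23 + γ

Conserve mass number: A + 21 = 23 + 0, so A = 2.
Conserve atomic number: Z + 11 = 12 + 0, so Z = 1.
A = 2 and Z = 1 is H-2 — a deuteron.

deuteron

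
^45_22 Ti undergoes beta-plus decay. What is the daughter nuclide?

Sc-45

Beta-plus decay: mass number changes by +0, atomic number by -1.
A: 45 = 45; Z: 22 − 1 = 21.
Z = 21 is scandium, so the daughter is ^45_21 Sc.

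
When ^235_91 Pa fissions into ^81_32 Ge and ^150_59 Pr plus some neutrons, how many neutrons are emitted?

4

Conserve mass number: 235 = 81 + 150 + k, so k = 235 − 231 = 4.
Check atomic number: 91 = 32 + 59 + 0 = 91. ✓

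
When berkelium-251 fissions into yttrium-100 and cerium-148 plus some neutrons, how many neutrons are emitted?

3

Conserve mass number: 251 = 100 + 148 + k, so k = 251 − 248 = 3.
Check atomic number: 97 = 39 + 58 + 0 = 97. ✓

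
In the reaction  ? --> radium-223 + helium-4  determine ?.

Conserve mass number: A = 223 + 4, so A = 227.
Conserve atomic number: Z = 88 + 2, so Z = 90.
Z = 90 is thorium, so the species is thorium-227.

Th-227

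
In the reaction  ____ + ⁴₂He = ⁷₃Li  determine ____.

Conserve mass number: A + 4 = 7, so A = 3.
Conserve atomic number: Z + 2 = 3, so Z = 1.
A = 3 and Z = 1 is ³₁H — a triton.

triton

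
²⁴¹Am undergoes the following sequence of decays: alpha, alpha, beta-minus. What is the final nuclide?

Start: (A, Z) = (241, 95).
After α: (237, 93).
After α: (233, 91).
After β⁻: (233, 92).
Z = 92 is uranium.

U-233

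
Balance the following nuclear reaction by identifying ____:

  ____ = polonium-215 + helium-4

Rn-219

Conserve mass number: A = 215 + 4, so A = 219.
Conserve atomic number: Z = 84 + 2, so Z = 86.
Z = 86 is radon, so the species is radon-219.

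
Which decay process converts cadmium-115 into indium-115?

beta-minus decay

ΔA = 115 − 115 = 0; ΔZ = 49 − 48 = +1.
A is unchanged and Z rises by 1 — a neutron has become a proton (β⁻ decay).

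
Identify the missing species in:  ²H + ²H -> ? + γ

Conserve mass number: 2 + 2 = A + 0, so A = 4.
Conserve atomic number: 1 + 1 = Z + 0, so Z = 2.
A = 4 and Z = 2 is ⁴He — an alpha particle.

He-4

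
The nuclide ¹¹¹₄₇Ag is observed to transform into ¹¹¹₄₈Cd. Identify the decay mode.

beta-minus decay

ΔA = 111 − 111 = 0; ΔZ = 48 − 47 = +1.
A is unchanged and Z rises by 1 — a neutron has become a proton (β⁻ decay).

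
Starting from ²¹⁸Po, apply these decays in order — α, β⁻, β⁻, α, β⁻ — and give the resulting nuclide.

Start: (A, Z) = (218, 84).
After α: (214, 82).
After β⁻: (214, 83).
After β⁻: (214, 84).
After α: (210, 82).
After β⁻: (210, 83).
Z = 83 is bismuth.

Bi-210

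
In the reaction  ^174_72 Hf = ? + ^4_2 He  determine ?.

Yb-170

Conserve mass number: 174 = A + 4, so A = 170.
Conserve atomic number: 72 = Z + 2, so Z = 70.
Z = 70 is ytterbium, so the species is ^170_70 Yb.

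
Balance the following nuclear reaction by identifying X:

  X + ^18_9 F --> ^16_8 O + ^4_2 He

deuteron

Conserve mass number: A + 18 = 16 + 4, so A = 2.
Conserve atomic number: Z + 9 = 8 + 2, so Z = 1.
A = 2 and Z = 1 is ^2_1 H — a deuteron.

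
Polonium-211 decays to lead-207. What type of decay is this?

alpha decay

ΔA = 207 − 211 = -4; ΔZ = 82 − 84 = -2.
A drops by 4 and Z drops by 2 — the signature of alpha emission.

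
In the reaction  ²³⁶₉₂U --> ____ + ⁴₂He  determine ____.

Conserve mass number: 236 = A + 4, so A = 232.
Conserve atomic number: 92 = Z + 2, so Z = 90.
Z = 90 is thorium, so the species is ²³²₉₀Th.

Th-232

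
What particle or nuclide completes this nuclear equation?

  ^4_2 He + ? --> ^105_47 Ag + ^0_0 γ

Conserve mass number: 4 + A = 105 + 0, so A = 101.
Conserve atomic number: 2 + Z = 47 + 0, so Z = 45.
Z = 45 is rhodium, so the species is ^101_45 Rh.

Rh-101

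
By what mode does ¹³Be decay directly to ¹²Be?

neutron emission

ΔA = 12 − 13 = -1; ΔZ = 4 − 4 = +0.
A drops by 1 with Z unchanged — a neutron was emitted.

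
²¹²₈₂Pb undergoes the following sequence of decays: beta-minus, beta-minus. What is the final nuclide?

Po-212

Start: (A, Z) = (212, 82).
After β⁻: (212, 83).
After β⁻: (212, 84).
Z = 84 is polonium.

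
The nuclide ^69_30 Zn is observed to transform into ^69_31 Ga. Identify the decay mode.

beta-minus decay

ΔA = 69 − 69 = 0; ΔZ = 31 − 30 = +1.
A is unchanged and Z rises by 1 — a neutron has become a proton (β⁻ decay).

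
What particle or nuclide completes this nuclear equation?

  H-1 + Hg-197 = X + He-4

Au-194

Conserve mass number: 1 + 197 = A + 4, so A = 194.
Conserve atomic number: 1 + 80 = Z + 2, so Z = 79.
Z = 79 is gold, so the species is Au-194.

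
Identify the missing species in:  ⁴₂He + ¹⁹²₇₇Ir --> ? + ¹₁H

Conserve mass number: 4 + 192 = A + 1, so A = 195.
Conserve atomic number: 2 + 77 = Z + 1, so Z = 78.
Z = 78 is platinum, so the species is ¹⁹⁵₇₈Pt.

Pt-195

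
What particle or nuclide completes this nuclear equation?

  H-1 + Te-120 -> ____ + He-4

Conserve mass number: 1 + 120 = A + 4, so A = 117.
Conserve atomic number: 1 + 52 = Z + 2, so Z = 51.
Z = 51 is antimony, so the species is Sb-117.

Sb-117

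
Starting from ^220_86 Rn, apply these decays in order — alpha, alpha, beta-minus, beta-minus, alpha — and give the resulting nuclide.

Start: (A, Z) = (220, 86).
After α: (216, 84).
After α: (212, 82).
After β⁻: (212, 83).
After β⁻: (212, 84).
After α: (208, 82).
Z = 82 is lead.

Pb-208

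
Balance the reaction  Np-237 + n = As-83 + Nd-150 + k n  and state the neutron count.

Conserve mass number: 238 = 83 + 150 + k, so k = 238 − 233 = 5.
Check atomic number: 93 = 33 + 60 + 0 = 93. ✓

5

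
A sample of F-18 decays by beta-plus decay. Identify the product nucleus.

Beta-plus decay: mass number changes by +0, atomic number by -1.
A: 18 = 18; Z: 9 − 1 = 8.
Z = 8 is oxygen, so the daughter is O-18.

O-18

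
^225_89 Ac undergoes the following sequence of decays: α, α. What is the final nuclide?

Start: (A, Z) = (225, 89).
After α: (221, 87).
After α: (217, 85).
Z = 85 is astatine.

At-217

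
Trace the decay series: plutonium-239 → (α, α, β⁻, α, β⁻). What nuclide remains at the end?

Th-227

Start: (A, Z) = (239, 94).
After α: (235, 92).
After α: (231, 90).
After β⁻: (231, 91).
After α: (227, 89).
After β⁻: (227, 90).
Z = 90 is thorium.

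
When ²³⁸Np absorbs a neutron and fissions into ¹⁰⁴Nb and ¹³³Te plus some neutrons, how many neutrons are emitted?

2

Conserve mass number: 239 = 104 + 133 + k, so k = 239 − 237 = 2.
Check atomic number: 93 = 41 + 52 + 0 = 93. ✓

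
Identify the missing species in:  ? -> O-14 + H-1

F-15

Conserve mass number: A = 14 + 1, so A = 15.
Conserve atomic number: Z = 8 + 1, so Z = 9.
Z = 9 is fluorine, so the species is F-15.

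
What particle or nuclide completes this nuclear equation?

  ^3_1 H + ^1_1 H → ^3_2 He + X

neutron

Conserve mass number: 3 + 1 = 3 + A, so A = 1.
Conserve atomic number: 1 + 1 = 2 + Z, so Z = 0.
A = 1 and Z = 0 is ^1_0 n — a neutron.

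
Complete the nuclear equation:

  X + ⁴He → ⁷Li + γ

Conserve mass number: A + 4 = 7 + 0, so A = 3.
Conserve atomic number: Z + 2 = 3 + 0, so Z = 1.
A = 3 and Z = 1 is ³H — a triton.

triton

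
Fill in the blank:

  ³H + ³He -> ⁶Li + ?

gamma ray

Conserve mass number: 3 + 3 = 6 + A, so A = 0.
Conserve atomic number: 1 + 2 = 3 + Z, so Z = 0.
A = 0 and Z = 0 is γ — a gamma ray.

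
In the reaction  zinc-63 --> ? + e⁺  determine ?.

Conserve mass number: 63 = A + 0, so A = 63.
Conserve atomic number: 30 = Z + 1, so Z = 29.
Z = 29 is copper, so the species is copper-63.

Cu-63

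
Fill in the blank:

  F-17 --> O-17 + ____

positron

Conserve mass number: 17 = 17 + A, so A = 0.
Conserve atomic number: 9 = 8 + Z, so Z = 1.
A = 0 and Z = 1 is e⁺ — a positron.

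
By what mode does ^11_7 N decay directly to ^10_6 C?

proton emission

ΔA = 10 − 11 = -1; ΔZ = 6 − 7 = -1.
A drops by 1 and Z drops by 1 — a proton was emitted.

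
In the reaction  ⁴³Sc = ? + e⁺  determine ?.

Conserve mass number: 43 = A + 0, so A = 43.
Conserve atomic number: 21 = Z + 1, so Z = 20.
Z = 20 is calcium, so the species is ⁴³Ca.

Ca-43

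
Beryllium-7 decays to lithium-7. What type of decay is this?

beta-plus decay or electron capture

ΔA = 7 − 7 = 0; ΔZ = 3 − 4 = -1.
A is unchanged and Z drops by 1 — a proton has become a neutron (β⁺ emission or electron capture).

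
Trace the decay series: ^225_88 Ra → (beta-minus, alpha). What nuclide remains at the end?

Start: (A, Z) = (225, 88).
After β⁻: (225, 89).
After α: (221, 87).
Z = 87 is francium.

Fr-221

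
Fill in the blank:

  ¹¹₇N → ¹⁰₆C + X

Conserve mass number: 11 = 10 + A, so A = 1.
Conserve atomic number: 7 = 6 + Z, so Z = 1.
A = 1 and Z = 1 is ¹₁H — a proton.

proton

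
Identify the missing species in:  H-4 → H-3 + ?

neutron

Conserve mass number: 4 = 3 + A, so A = 1.
Conserve atomic number: 1 = 1 + Z, so Z = 0.
A = 1 and Z = 0 is n — a neutron.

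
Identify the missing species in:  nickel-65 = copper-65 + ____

beta-minus particle

Conserve mass number: 65 = 65 + A, so A = 0.
Conserve atomic number: 28 = 29 + Z, so Z = -1.
A = 0 and Z = -1 is e⁻ — a beta-minus particle.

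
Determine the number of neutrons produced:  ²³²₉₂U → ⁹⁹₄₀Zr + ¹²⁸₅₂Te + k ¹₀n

Conserve mass number: 232 = 99 + 128 + k, so k = 232 − 227 = 5.
Check atomic number: 92 = 40 + 52 + 0 = 92. ✓

5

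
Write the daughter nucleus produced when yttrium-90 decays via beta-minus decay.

Zr-90

Beta-minus decay: mass number changes by +0, atomic number by +1.
A: 90 = 90; Z: 39 + 1 = 40.
Z = 40 is zirconium, so the daughter is zirconium-90.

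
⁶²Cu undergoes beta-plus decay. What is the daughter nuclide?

Ni-62

Beta-plus decay: mass number changes by +0, atomic number by -1.
A: 62 = 62; Z: 29 − 1 = 28.
Z = 28 is nickel, so the daughter is ⁶²Ni.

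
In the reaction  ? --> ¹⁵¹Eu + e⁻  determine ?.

Sm-151

Conserve mass number: A = 151 + 0, so A = 151.
Conserve atomic number: Z = 63 − 1, so Z = 62.
Z = 62 is samarium, so the species is ¹⁵¹Sm.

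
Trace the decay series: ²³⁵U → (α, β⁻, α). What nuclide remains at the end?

Ac-227

Start: (A, Z) = (235, 92).
After α: (231, 90).
After β⁻: (231, 91).
After α: (227, 89).
Z = 89 is actinium.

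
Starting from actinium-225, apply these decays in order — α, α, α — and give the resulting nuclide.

Start: (A, Z) = (225, 89).
After α: (221, 87).
After α: (217, 85).
After α: (213, 83).
Z = 83 is bismuth.

Bi-213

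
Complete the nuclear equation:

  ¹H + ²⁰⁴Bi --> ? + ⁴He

Pb-201

Conserve mass number: 1 + 204 = A + 4, so A = 201.
Conserve atomic number: 1 + 83 = Z + 2, so Z = 82.
Z = 82 is lead, so the species is ²⁰¹Pb.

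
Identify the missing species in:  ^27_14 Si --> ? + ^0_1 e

Conserve mass number: 27 = A + 0, so A = 27.
Conserve atomic number: 14 = Z + 1, so Z = 13.
Z = 13 is aluminium, so the species is ^27_13 Al.

Al-27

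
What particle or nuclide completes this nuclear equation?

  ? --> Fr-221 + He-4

Conserve mass number: A = 221 + 4, so A = 225.
Conserve atomic number: Z = 87 + 2, so Z = 89.
Z = 89 is actinium, so the species is Ac-225.

Ac-225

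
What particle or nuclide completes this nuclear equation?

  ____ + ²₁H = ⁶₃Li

alpha particle

Conserve mass number: A + 2 = 6, so A = 4.
Conserve atomic number: Z + 1 = 3, so Z = 2.
A = 4 and Z = 2 is ⁴₂He — an alpha particle.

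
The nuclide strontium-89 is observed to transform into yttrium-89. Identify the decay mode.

beta-minus decay

ΔA = 89 − 89 = 0; ΔZ = 39 − 38 = +1.
A is unchanged and Z rises by 1 — a neutron has become a proton (β⁻ decay).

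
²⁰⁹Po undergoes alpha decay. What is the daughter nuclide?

Alpha decay: mass number changes by -4, atomic number by -2.
A: 209 − 4 = 205; Z: 84 − 2 = 82.
Z = 82 is lead, so the daughter is ²⁰⁵Pb.

Pb-205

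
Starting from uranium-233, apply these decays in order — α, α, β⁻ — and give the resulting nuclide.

Ac-225

Start: (A, Z) = (233, 92).
After α: (229, 90).
After α: (225, 88).
After β⁻: (225, 89).
Z = 89 is actinium.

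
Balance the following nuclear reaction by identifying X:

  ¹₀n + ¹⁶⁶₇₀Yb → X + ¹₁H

Conserve mass number: 1 + 166 = A + 1, so A = 166.
Conserve atomic number: 0 + 70 = Z + 1, so Z = 69.
Z = 69 is thulium, so the species is ¹⁶⁶₆₉Tm.

Tm-166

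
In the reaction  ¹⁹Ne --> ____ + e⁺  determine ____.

F-19

Conserve mass number: 19 = A + 0, so A = 19.
Conserve atomic number: 10 = Z + 1, so Z = 9.
Z = 9 is fluorine, so the species is ¹⁹F.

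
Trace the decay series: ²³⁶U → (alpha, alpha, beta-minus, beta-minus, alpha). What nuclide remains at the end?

Ra-224

Start: (A, Z) = (236, 92).
After α: (232, 90).
After α: (228, 88).
After β⁻: (228, 89).
After β⁻: (228, 90).
After α: (224, 88).
Z = 88 is radium.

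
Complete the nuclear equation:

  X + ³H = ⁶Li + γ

Conserve mass number: A + 3 = 6 + 0, so A = 3.
Conserve atomic number: Z + 1 = 3 + 0, so Z = 2.
Z = 2 is helium, so the species is ³He.

He-3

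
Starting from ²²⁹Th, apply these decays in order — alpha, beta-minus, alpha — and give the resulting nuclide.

Start: (A, Z) = (229, 90).
After α: (225, 88).
After β⁻: (225, 89).
After α: (221, 87).
Z = 87 is francium.

Fr-221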